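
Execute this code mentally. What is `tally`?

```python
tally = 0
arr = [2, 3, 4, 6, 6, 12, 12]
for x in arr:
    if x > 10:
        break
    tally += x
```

Let's trace through this code step by step.

Initialize: tally = 0
Initialize: arr = [2, 3, 4, 6, 6, 12, 12]
Entering loop: for x in arr:

After execution: tally = 21
21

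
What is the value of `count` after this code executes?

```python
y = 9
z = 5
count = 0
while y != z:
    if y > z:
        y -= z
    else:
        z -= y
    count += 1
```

Let's trace through this code step by step.

Initialize: y = 9
Initialize: z = 5
Initialize: count = 0
Entering loop: while y != z:

After execution: count = 5
5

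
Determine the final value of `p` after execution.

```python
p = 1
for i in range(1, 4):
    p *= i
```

Let's trace through this code step by step.

Initialize: p = 1
Entering loop: for i in range(1, 4):

After execution: p = 6
6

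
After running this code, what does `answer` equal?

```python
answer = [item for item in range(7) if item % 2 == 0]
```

Let's trace through this code step by step.

Initialize: answer = [item for item in range(7) if item % 2 == 0]

After execution: answer = [0, 2, 4, 6]
[0, 2, 4, 6]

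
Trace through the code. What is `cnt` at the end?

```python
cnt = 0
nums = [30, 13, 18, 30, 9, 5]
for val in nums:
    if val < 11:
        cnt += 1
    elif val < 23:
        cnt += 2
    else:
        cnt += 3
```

Let's trace through this code step by step.

Initialize: cnt = 0
Initialize: nums = [30, 13, 18, 30, 9, 5]
Entering loop: for val in nums:

After execution: cnt = 12
12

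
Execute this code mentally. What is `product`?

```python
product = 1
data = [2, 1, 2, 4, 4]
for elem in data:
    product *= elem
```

Let's trace through this code step by step.

Initialize: product = 1
Initialize: data = [2, 1, 2, 4, 4]
Entering loop: for elem in data:

After execution: product = 64
64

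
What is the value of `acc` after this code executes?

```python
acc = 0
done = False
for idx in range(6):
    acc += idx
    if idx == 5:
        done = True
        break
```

Let's trace through this code step by step.

Initialize: acc = 0
Initialize: done = False
Entering loop: for idx in range(6):

After execution: acc = 15
15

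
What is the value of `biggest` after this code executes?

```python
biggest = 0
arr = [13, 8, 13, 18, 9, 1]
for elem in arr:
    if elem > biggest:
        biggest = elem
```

Let's trace through this code step by step.

Initialize: biggest = 0
Initialize: arr = [13, 8, 13, 18, 9, 1]
Entering loop: for elem in arr:

After execution: biggest = 18
18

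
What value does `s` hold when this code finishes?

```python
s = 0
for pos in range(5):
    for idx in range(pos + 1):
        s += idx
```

Let's trace through this code step by step.

Initialize: s = 0
Entering loop: for pos in range(5):

After execution: s = 20
20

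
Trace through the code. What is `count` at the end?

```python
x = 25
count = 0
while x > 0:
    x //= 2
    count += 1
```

Let's trace through this code step by step.

Initialize: x = 25
Initialize: count = 0
Entering loop: while x > 0:

After execution: count = 5
5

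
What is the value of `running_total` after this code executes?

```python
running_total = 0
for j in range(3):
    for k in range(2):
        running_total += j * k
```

Let's trace through this code step by step.

Initialize: running_total = 0
Entering loop: for j in range(3):

After execution: running_total = 3
3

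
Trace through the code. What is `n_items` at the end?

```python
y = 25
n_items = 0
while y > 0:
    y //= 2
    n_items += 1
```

Let's trace through this code step by step.

Initialize: y = 25
Initialize: n_items = 0
Entering loop: while y > 0:

After execution: n_items = 5
5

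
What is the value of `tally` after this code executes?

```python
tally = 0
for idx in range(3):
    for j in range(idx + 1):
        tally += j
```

Let's trace through this code step by step.

Initialize: tally = 0
Entering loop: for idx in range(3):

After execution: tally = 4
4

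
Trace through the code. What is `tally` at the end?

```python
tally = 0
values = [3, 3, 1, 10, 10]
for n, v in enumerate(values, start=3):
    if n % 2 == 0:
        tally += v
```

Let's trace through this code step by step.

Initialize: tally = 0
Initialize: values = [3, 3, 1, 10, 10]
Entering loop: for n, v in enumerate(values, start=3):

After execution: tally = 13
13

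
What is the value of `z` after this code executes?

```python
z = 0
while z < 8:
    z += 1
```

Let's trace through this code step by step.

Initialize: z = 0
Entering loop: while z < 8:

After execution: z = 8
8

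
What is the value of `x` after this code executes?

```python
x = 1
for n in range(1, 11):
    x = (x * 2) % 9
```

Let's trace through this code step by step.

Initialize: x = 1
Entering loop: for n in range(1, 11):

After execution: x = 7
7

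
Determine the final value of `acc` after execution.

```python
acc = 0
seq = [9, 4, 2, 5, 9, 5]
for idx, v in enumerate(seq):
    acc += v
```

Let's trace through this code step by step.

Initialize: acc = 0
Initialize: seq = [9, 4, 2, 5, 9, 5]
Entering loop: for idx, v in enumerate(seq):

After execution: acc = 34
34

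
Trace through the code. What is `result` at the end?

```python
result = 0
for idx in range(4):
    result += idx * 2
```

Let's trace through this code step by step.

Initialize: result = 0
Entering loop: for idx in range(4):

After execution: result = 12
12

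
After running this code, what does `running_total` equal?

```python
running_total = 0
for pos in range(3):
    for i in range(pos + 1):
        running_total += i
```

Let's trace through this code step by step.

Initialize: running_total = 0
Entering loop: for pos in range(3):

After execution: running_total = 4
4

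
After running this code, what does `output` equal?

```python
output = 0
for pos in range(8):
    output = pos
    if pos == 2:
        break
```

Let's trace through this code step by step.

Initialize: output = 0
Entering loop: for pos in range(8):

After execution: output = 2
2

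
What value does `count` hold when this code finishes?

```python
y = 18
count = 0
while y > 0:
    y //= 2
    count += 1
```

Let's trace through this code step by step.

Initialize: y = 18
Initialize: count = 0
Entering loop: while y > 0:

After execution: count = 5
5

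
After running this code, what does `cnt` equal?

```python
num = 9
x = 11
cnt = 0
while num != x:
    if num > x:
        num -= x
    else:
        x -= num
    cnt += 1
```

Let's trace through this code step by step.

Initialize: num = 9
Initialize: x = 11
Initialize: cnt = 0
Entering loop: while num != x:

After execution: cnt = 6
6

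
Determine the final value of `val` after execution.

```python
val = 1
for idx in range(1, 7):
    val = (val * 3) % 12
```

Let's trace through this code step by step.

Initialize: val = 1
Entering loop: for idx in range(1, 7):

After execution: val = 9
9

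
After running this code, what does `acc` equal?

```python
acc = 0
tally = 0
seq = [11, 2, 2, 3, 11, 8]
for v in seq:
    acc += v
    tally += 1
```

Let's trace through this code step by step.

Initialize: acc = 0
Initialize: tally = 0
Initialize: seq = [11, 2, 2, 3, 11, 8]
Entering loop: for v in seq:

After execution: acc = 37
37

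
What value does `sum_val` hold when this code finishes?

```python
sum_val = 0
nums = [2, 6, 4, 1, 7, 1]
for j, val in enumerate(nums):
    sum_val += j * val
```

Let's trace through this code step by step.

Initialize: sum_val = 0
Initialize: nums = [2, 6, 4, 1, 7, 1]
Entering loop: for j, val in enumerate(nums):

After execution: sum_val = 50
50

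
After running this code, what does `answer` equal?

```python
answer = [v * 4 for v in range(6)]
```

Let's trace through this code step by step.

Initialize: answer = [v * 4 for v in range(6)]

After execution: answer = [0, 4, 8, 12, 16, 20]
[0, 4, 8, 12, 16, 20]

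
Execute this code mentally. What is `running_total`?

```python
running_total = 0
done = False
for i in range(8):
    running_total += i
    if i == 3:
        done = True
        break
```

Let's trace through this code step by step.

Initialize: running_total = 0
Initialize: done = False
Entering loop: for i in range(8):

After execution: running_total = 6
6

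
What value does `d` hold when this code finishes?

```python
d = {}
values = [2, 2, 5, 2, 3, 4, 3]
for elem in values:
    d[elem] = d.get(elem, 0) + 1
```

Let's trace through this code step by step.

Initialize: d = {}
Initialize: values = [2, 2, 5, 2, 3, 4, 3]
Entering loop: for elem in values:

After execution: d = {2: 3, 5: 1, 3: 2, 4: 1}
{2: 3, 5: 1, 3: 2, 4: 1}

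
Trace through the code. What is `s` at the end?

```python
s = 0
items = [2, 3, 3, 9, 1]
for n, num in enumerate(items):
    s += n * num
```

Let's trace through this code step by step.

Initialize: s = 0
Initialize: items = [2, 3, 3, 9, 1]
Entering loop: for n, num in enumerate(items):

After execution: s = 40
40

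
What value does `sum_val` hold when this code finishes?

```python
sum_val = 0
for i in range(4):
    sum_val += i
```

Let's trace through this code step by step.

Initialize: sum_val = 0
Entering loop: for i in range(4):

After execution: sum_val = 6
6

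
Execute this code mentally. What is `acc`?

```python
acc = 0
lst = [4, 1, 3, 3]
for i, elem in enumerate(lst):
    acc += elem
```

Let's trace through this code step by step.

Initialize: acc = 0
Initialize: lst = [4, 1, 3, 3]
Entering loop: for i, elem in enumerate(lst):

After execution: acc = 11
11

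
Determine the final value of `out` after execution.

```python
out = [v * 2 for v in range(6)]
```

Let's trace through this code step by step.

Initialize: out = [v * 2 for v in range(6)]

After execution: out = [0, 2, 4, 6, 8, 10]
[0, 2, 4, 6, 8, 10]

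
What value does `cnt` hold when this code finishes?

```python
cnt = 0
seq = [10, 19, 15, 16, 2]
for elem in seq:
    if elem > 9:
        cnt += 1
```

Let's trace through this code step by step.

Initialize: cnt = 0
Initialize: seq = [10, 19, 15, 16, 2]
Entering loop: for elem in seq:

After execution: cnt = 4
4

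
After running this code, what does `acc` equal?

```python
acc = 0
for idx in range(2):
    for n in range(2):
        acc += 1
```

Let's trace through this code step by step.

Initialize: acc = 0
Entering loop: for idx in range(2):

After execution: acc = 4
4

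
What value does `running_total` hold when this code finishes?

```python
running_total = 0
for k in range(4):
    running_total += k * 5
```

Let's trace through this code step by step.

Initialize: running_total = 0
Entering loop: for k in range(4):

After execution: running_total = 30
30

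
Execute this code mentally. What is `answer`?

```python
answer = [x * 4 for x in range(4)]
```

Let's trace through this code step by step.

Initialize: answer = [x * 4 for x in range(4)]

After execution: answer = [0, 4, 8, 12]
[0, 4, 8, 12]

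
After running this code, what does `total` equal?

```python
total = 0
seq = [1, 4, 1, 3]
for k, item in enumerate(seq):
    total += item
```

Let's trace through this code step by step.

Initialize: total = 0
Initialize: seq = [1, 4, 1, 3]
Entering loop: for k, item in enumerate(seq):

After execution: total = 9
9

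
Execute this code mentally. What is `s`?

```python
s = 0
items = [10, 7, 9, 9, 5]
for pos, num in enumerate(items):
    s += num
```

Let's trace through this code step by step.

Initialize: s = 0
Initialize: items = [10, 7, 9, 9, 5]
Entering loop: for pos, num in enumerate(items):

After execution: s = 40
40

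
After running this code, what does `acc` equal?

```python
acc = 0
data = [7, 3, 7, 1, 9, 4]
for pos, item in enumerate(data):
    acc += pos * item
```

Let's trace through this code step by step.

Initialize: acc = 0
Initialize: data = [7, 3, 7, 1, 9, 4]
Entering loop: for pos, item in enumerate(data):

After execution: acc = 76
76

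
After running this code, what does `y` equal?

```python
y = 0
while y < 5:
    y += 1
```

Let's trace through this code step by step.

Initialize: y = 0
Entering loop: while y < 5:

After execution: y = 5
5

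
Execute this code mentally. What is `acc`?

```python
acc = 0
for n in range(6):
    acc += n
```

Let's trace through this code step by step.

Initialize: acc = 0
Entering loop: for n in range(6):

After execution: acc = 15
15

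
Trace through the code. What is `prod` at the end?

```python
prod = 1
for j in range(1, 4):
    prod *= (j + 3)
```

Let's trace through this code step by step.

Initialize: prod = 1
Entering loop: for j in range(1, 4):

After execution: prod = 120
120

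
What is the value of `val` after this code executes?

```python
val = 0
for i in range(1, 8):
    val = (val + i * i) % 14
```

Let's trace through this code step by step.

Initialize: val = 0
Entering loop: for i in range(1, 8):

After execution: val = 0
0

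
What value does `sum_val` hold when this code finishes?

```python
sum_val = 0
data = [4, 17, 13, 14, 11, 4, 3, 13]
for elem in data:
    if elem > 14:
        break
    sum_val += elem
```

Let's trace through this code step by step.

Initialize: sum_val = 0
Initialize: data = [4, 17, 13, 14, 11, 4, 3, 13]
Entering loop: for elem in data:

After execution: sum_val = 4
4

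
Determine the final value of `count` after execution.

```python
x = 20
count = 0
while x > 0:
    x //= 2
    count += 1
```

Let's trace through this code step by step.

Initialize: x = 20
Initialize: count = 0
Entering loop: while x > 0:

After execution: count = 5
5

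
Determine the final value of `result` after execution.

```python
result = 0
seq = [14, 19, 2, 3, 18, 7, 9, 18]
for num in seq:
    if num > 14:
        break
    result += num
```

Let's trace through this code step by step.

Initialize: result = 0
Initialize: seq = [14, 19, 2, 3, 18, 7, 9, 18]
Entering loop: for num in seq:

After execution: result = 14
14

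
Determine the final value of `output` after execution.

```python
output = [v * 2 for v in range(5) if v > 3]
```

Let's trace through this code step by step.

Initialize: output = [v * 2 for v in range(5) if v > 3]

After execution: output = [8]
[8]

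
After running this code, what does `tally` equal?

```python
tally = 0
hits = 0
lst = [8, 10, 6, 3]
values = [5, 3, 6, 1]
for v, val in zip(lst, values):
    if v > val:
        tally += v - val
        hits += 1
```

Let's trace through this code step by step.

Initialize: tally = 0
Initialize: hits = 0
Initialize: lst = [8, 10, 6, 3]
Initialize: values = [5, 3, 6, 1]
Entering loop: for v, val in zip(lst, values):

After execution: tally = 12
12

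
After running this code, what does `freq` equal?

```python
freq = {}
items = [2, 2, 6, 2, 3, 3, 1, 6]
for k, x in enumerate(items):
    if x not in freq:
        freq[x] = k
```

Let's trace through this code step by step.

Initialize: freq = {}
Initialize: items = [2, 2, 6, 2, 3, 3, 1, 6]
Entering loop: for k, x in enumerate(items):

After execution: freq = {2: 0, 6: 2, 3: 4, 1: 6}
{2: 0, 6: 2, 3: 4, 1: 6}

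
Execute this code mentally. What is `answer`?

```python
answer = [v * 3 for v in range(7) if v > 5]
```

Let's trace through this code step by step.

Initialize: answer = [v * 3 for v in range(7) if v > 5]

After execution: answer = [18]
[18]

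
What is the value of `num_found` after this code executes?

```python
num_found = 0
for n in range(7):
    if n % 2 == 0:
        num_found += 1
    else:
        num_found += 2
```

Let's trace through this code step by step.

Initialize: num_found = 0
Entering loop: for n in range(7):

After execution: num_found = 10
10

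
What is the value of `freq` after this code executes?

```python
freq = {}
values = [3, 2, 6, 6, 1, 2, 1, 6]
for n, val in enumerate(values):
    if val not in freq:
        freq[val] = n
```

Let's trace through this code step by step.

Initialize: freq = {}
Initialize: values = [3, 2, 6, 6, 1, 2, 1, 6]
Entering loop: for n, val in enumerate(values):

After execution: freq = {3: 0, 2: 1, 6: 2, 1: 4}
{3: 0, 2: 1, 6: 2, 1: 4}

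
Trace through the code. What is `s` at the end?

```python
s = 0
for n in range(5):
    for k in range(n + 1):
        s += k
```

Let's trace through this code step by step.

Initialize: s = 0
Entering loop: for n in range(5):

After execution: s = 20
20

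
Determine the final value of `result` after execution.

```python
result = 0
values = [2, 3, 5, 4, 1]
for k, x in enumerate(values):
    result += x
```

Let's trace through this code step by step.

Initialize: result = 0
Initialize: values = [2, 3, 5, 4, 1]
Entering loop: for k, x in enumerate(values):

After execution: result = 15
15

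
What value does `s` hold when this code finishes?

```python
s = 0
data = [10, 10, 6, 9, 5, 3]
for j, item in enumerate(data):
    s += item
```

Let's trace through this code step by step.

Initialize: s = 0
Initialize: data = [10, 10, 6, 9, 5, 3]
Entering loop: for j, item in enumerate(data):

After execution: s = 43
43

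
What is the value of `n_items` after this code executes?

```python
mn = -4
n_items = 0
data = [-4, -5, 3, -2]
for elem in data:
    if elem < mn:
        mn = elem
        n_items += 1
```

Let's trace through this code step by step.

Initialize: mn = -4
Initialize: n_items = 0
Initialize: data = [-4, -5, 3, -2]
Entering loop: for elem in data:

After execution: n_items = 1
1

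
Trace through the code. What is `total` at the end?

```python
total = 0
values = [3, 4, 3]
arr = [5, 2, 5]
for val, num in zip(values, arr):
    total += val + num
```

Let's trace through this code step by step.

Initialize: total = 0
Initialize: values = [3, 4, 3]
Initialize: arr = [5, 2, 5]
Entering loop: for val, num in zip(values, arr):

After execution: total = 22
22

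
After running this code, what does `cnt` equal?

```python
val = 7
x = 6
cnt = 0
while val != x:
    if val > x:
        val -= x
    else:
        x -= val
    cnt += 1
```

Let's trace through this code step by step.

Initialize: val = 7
Initialize: x = 6
Initialize: cnt = 0
Entering loop: while val != x:

After execution: cnt = 6
6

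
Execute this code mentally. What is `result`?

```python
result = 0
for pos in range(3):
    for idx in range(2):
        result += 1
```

Let's trace through this code step by step.

Initialize: result = 0
Entering loop: for pos in range(3):

After execution: result = 6
6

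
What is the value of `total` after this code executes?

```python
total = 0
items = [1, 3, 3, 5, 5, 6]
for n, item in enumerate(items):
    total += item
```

Let's trace through this code step by step.

Initialize: total = 0
Initialize: items = [1, 3, 3, 5, 5, 6]
Entering loop: for n, item in enumerate(items):

After execution: total = 23
23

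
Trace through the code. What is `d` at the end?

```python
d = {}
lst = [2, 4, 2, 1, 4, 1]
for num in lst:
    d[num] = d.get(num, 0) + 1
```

Let's trace through this code step by step.

Initialize: d = {}
Initialize: lst = [2, 4, 2, 1, 4, 1]
Entering loop: for num in lst:

After execution: d = {2: 2, 4: 2, 1: 2}
{2: 2, 4: 2, 1: 2}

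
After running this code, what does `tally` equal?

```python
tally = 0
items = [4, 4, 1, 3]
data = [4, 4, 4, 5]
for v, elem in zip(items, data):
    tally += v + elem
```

Let's trace through this code step by step.

Initialize: tally = 0
Initialize: items = [4, 4, 1, 3]
Initialize: data = [4, 4, 4, 5]
Entering loop: for v, elem in zip(items, data):

After execution: tally = 29
29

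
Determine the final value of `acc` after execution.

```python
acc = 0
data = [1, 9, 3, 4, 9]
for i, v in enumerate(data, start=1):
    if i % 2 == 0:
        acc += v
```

Let's trace through this code step by step.

Initialize: acc = 0
Initialize: data = [1, 9, 3, 4, 9]
Entering loop: for i, v in enumerate(data, start=1):

After execution: acc = 13
13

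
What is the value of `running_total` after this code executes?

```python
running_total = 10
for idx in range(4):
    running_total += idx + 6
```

Let's trace through this code step by step.

Initialize: running_total = 10
Entering loop: for idx in range(4):

After execution: running_total = 40
40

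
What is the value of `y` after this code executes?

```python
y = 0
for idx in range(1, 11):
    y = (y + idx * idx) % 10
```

Let's trace through this code step by step.

Initialize: y = 0
Entering loop: for idx in range(1, 11):

After execution: y = 5
5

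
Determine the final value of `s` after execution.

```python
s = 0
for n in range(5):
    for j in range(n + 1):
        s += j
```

Let's trace through this code step by step.

Initialize: s = 0
Entering loop: for n in range(5):

After execution: s = 20
20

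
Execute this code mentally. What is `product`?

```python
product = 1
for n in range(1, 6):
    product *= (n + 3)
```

Let's trace through this code step by step.

Initialize: product = 1
Entering loop: for n in range(1, 6):

After execution: product = 6720
6720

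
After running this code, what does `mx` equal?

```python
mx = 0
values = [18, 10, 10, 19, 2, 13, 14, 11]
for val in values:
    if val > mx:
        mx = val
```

Let's trace through this code step by step.

Initialize: mx = 0
Initialize: values = [18, 10, 10, 19, 2, 13, 14, 11]
Entering loop: for val in values:

After execution: mx = 19
19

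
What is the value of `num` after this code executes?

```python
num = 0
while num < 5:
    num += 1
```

Let's trace through this code step by step.

Initialize: num = 0
Entering loop: while num < 5:

After execution: num = 5
5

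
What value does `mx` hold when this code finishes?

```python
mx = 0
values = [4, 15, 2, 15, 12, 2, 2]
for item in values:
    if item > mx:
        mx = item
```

Let's trace through this code step by step.

Initialize: mx = 0
Initialize: values = [4, 15, 2, 15, 12, 2, 2]
Entering loop: for item in values:

After execution: mx = 15
15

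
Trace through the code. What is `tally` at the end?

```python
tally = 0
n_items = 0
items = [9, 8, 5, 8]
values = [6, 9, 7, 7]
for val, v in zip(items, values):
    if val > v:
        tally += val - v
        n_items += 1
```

Let's trace through this code step by step.

Initialize: tally = 0
Initialize: n_items = 0
Initialize: items = [9, 8, 5, 8]
Initialize: values = [6, 9, 7, 7]
Entering loop: for val, v in zip(items, values):

After execution: tally = 4
4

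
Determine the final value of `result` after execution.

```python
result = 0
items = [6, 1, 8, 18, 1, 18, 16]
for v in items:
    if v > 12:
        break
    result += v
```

Let's trace through this code step by step.

Initialize: result = 0
Initialize: items = [6, 1, 8, 18, 1, 18, 16]
Entering loop: for v in items:

After execution: result = 15
15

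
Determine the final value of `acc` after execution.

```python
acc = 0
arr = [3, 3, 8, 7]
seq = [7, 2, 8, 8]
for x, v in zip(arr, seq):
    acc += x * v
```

Let's trace through this code step by step.

Initialize: acc = 0
Initialize: arr = [3, 3, 8, 7]
Initialize: seq = [7, 2, 8, 8]
Entering loop: for x, v in zip(arr, seq):

After execution: acc = 147
147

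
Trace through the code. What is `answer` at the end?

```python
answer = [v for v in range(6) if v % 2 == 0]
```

Let's trace through this code step by step.

Initialize: answer = [v for v in range(6) if v % 2 == 0]

After execution: answer = [0, 2, 4]
[0, 2, 4]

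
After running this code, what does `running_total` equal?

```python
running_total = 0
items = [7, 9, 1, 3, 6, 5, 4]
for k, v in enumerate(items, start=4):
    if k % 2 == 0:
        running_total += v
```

Let's trace through this code step by step.

Initialize: running_total = 0
Initialize: items = [7, 9, 1, 3, 6, 5, 4]
Entering loop: for k, v in enumerate(items, start=4):

After execution: running_total = 18
18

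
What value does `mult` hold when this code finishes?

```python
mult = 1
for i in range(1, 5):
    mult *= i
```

Let's trace through this code step by step.

Initialize: mult = 1
Entering loop: for i in range(1, 5):

After execution: mult = 24
24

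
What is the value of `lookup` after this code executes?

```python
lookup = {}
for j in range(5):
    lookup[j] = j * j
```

Let's trace through this code step by step.

Initialize: lookup = {}
Entering loop: for j in range(5):

After execution: lookup = {0: 0, 1: 1, 2: 4, 3: 9, 4: 16}
{0: 0, 1: 1, 2: 4, 3: 9, 4: 16}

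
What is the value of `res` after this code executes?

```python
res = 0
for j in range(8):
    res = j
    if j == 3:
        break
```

Let's trace through this code step by step.

Initialize: res = 0
Entering loop: for j in range(8):

After execution: res = 3
3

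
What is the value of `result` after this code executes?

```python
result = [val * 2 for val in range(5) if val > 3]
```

Let's trace through this code step by step.

Initialize: result = [val * 2 for val in range(5) if val > 3]

After execution: result = [8]
[8]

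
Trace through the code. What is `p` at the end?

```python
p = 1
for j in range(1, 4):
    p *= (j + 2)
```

Let's trace through this code step by step.

Initialize: p = 1
Entering loop: for j in range(1, 4):

After execution: p = 60
60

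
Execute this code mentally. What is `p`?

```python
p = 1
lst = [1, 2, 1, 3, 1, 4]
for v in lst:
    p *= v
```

Let's trace through this code step by step.

Initialize: p = 1
Initialize: lst = [1, 2, 1, 3, 1, 4]
Entering loop: for v in lst:

After execution: p = 24
24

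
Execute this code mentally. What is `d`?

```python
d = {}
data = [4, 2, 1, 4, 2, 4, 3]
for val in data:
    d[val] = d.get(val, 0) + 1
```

Let's trace through this code step by step.

Initialize: d = {}
Initialize: data = [4, 2, 1, 4, 2, 4, 3]
Entering loop: for val in data:

After execution: d = {4: 3, 2: 2, 1: 1, 3: 1}
{4: 3, 2: 2, 1: 1, 3: 1}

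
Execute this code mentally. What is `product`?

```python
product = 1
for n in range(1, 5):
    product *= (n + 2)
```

Let's trace through this code step by step.

Initialize: product = 1
Entering loop: for n in range(1, 5):

After execution: product = 360
360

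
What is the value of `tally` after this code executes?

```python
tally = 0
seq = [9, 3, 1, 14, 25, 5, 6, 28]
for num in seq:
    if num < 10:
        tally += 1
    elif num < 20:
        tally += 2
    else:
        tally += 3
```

Let's trace through this code step by step.

Initialize: tally = 0
Initialize: seq = [9, 3, 1, 14, 25, 5, 6, 28]
Entering loop: for num in seq:

After execution: tally = 13
13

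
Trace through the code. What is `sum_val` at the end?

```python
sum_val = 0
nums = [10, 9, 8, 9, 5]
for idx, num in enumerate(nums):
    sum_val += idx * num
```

Let's trace through this code step by step.

Initialize: sum_val = 0
Initialize: nums = [10, 9, 8, 9, 5]
Entering loop: for idx, num in enumerate(nums):

After execution: sum_val = 72
72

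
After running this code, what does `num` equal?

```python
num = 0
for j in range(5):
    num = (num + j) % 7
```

Let's trace through this code step by step.

Initialize: num = 0
Entering loop: for j in range(5):

After execution: num = 3
3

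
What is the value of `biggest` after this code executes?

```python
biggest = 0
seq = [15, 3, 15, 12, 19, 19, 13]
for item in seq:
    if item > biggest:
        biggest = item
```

Let's trace through this code step by step.

Initialize: biggest = 0
Initialize: seq = [15, 3, 15, 12, 19, 19, 13]
Entering loop: for item in seq:

After execution: biggest = 19
19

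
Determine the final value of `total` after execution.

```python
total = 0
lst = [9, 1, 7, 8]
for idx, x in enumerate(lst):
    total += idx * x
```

Let's trace through this code step by step.

Initialize: total = 0
Initialize: lst = [9, 1, 7, 8]
Entering loop: for idx, x in enumerate(lst):

After execution: total = 39
39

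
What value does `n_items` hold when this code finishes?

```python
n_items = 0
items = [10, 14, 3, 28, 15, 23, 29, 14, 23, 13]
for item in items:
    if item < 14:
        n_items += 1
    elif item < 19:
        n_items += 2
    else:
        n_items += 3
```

Let's trace through this code step by step.

Initialize: n_items = 0
Initialize: items = [10, 14, 3, 28, 15, 23, 29, 14, 23, 13]
Entering loop: for item in items:

After execution: n_items = 21
21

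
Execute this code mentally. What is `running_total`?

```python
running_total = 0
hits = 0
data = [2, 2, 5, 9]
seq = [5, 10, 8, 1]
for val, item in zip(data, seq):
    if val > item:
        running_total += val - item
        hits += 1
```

Let's trace through this code step by step.

Initialize: running_total = 0
Initialize: hits = 0
Initialize: data = [2, 2, 5, 9]
Initialize: seq = [5, 10, 8, 1]
Entering loop: for val, item in zip(data, seq):

After execution: running_total = 8
8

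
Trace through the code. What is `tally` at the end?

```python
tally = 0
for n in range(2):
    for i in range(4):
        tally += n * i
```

Let's trace through this code step by step.

Initialize: tally = 0
Entering loop: for n in range(2):

After execution: tally = 6
6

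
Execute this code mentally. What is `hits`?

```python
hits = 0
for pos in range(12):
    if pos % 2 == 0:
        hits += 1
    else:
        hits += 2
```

Let's trace through this code step by step.

Initialize: hits = 0
Entering loop: for pos in range(12):

After execution: hits = 18
18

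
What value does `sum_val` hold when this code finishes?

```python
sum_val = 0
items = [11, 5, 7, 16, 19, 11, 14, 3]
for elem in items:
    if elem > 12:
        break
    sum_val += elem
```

Let's trace through this code step by step.

Initialize: sum_val = 0
Initialize: items = [11, 5, 7, 16, 19, 11, 14, 3]
Entering loop: for elem in items:

After execution: sum_val = 23
23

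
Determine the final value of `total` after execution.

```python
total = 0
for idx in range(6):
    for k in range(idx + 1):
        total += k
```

Let's trace through this code step by step.

Initialize: total = 0
Entering loop: for idx in range(6):

After execution: total = 35
35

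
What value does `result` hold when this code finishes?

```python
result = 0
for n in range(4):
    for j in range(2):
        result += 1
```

Let's trace through this code step by step.

Initialize: result = 0
Entering loop: for n in range(4):

After execution: result = 8
8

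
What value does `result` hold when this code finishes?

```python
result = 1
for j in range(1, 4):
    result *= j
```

Let's trace through this code step by step.

Initialize: result = 1
Entering loop: for j in range(1, 4):

After execution: result = 6
6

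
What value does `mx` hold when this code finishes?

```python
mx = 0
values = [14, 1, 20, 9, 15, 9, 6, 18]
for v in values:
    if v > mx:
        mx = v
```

Let's trace through this code step by step.

Initialize: mx = 0
Initialize: values = [14, 1, 20, 9, 15, 9, 6, 18]
Entering loop: for v in values:

After execution: mx = 20
20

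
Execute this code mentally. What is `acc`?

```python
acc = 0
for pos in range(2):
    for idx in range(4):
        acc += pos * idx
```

Let's trace through this code step by step.

Initialize: acc = 0
Entering loop: for pos in range(2):

After execution: acc = 6
6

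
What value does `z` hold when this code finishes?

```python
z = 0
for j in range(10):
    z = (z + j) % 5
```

Let's trace through this code step by step.

Initialize: z = 0
Entering loop: for j in range(10):

After execution: z = 0
0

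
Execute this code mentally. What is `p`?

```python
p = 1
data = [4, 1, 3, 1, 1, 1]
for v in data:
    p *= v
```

Let's trace through this code step by step.

Initialize: p = 1
Initialize: data = [4, 1, 3, 1, 1, 1]
Entering loop: for v in data:

After execution: p = 12
12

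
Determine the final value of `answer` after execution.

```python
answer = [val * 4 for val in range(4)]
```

Let's trace through this code step by step.

Initialize: answer = [val * 4 for val in range(4)]

After execution: answer = [0, 4, 8, 12]
[0, 4, 8, 12]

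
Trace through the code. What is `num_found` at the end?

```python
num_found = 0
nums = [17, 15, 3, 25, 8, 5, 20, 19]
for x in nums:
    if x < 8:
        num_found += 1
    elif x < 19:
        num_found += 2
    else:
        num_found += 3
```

Let's trace through this code step by step.

Initialize: num_found = 0
Initialize: nums = [17, 15, 3, 25, 8, 5, 20, 19]
Entering loop: for x in nums:

After execution: num_found = 17
17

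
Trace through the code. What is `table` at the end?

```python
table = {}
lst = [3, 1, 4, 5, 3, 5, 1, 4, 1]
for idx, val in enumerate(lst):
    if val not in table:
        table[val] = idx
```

Let's trace through this code step by step.

Initialize: table = {}
Initialize: lst = [3, 1, 4, 5, 3, 5, 1, 4, 1]
Entering loop: for idx, val in enumerate(lst):

After execution: table = {3: 0, 1: 1, 4: 2, 5: 3}
{3: 0, 1: 1, 4: 2, 5: 3}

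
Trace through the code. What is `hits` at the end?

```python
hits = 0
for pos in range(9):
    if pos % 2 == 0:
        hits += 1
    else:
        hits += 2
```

Let's trace through this code step by step.

Initialize: hits = 0
Entering loop: for pos in range(9):

After execution: hits = 13
13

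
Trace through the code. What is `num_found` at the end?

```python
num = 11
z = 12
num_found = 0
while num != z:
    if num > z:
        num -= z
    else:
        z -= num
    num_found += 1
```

Let's trace through this code step by step.

Initialize: num = 11
Initialize: z = 12
Initialize: num_found = 0
Entering loop: while num != z:

After execution: num_found = 11
11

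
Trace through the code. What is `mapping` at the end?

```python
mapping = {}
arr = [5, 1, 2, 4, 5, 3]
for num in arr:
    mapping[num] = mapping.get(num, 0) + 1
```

Let's trace through this code step by step.

Initialize: mapping = {}
Initialize: arr = [5, 1, 2, 4, 5, 3]
Entering loop: for num in arr:

After execution: mapping = {5: 2, 1: 1, 2: 1, 4: 1, 3: 1}
{5: 2, 1: 1, 2: 1, 4: 1, 3: 1}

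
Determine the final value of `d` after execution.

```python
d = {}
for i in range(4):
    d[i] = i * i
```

Let's trace through this code step by step.

Initialize: d = {}
Entering loop: for i in range(4):

After execution: d = {0: 0, 1: 1, 2: 4, 3: 9}
{0: 0, 1: 1, 2: 4, 3: 9}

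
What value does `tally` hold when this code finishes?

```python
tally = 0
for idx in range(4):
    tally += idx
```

Let's trace through this code step by step.

Initialize: tally = 0
Entering loop: for idx in range(4):

After execution: tally = 6
6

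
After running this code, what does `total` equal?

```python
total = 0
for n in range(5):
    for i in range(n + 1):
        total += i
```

Let's trace through this code step by step.

Initialize: total = 0
Entering loop: for n in range(5):

After execution: total = 20
20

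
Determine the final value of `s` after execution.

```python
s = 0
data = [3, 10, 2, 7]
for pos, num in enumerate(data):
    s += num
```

Let's trace through this code step by step.

Initialize: s = 0
Initialize: data = [3, 10, 2, 7]
Entering loop: for pos, num in enumerate(data):

After execution: s = 22
22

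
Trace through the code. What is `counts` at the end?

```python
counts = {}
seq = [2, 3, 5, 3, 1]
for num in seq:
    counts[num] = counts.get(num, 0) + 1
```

Let's trace through this code step by step.

Initialize: counts = {}
Initialize: seq = [2, 3, 5, 3, 1]
Entering loop: for num in seq:

After execution: counts = {2: 1, 3: 2, 5: 1, 1: 1}
{2: 1, 3: 2, 5: 1, 1: 1}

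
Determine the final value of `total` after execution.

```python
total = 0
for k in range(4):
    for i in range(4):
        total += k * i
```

Let's trace through this code step by step.

Initialize: total = 0
Entering loop: for k in range(4):

After execution: total = 36
36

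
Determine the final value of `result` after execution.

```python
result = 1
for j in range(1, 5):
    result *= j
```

Let's trace through this code step by step.

Initialize: result = 1
Entering loop: for j in range(1, 5):

After execution: result = 24
24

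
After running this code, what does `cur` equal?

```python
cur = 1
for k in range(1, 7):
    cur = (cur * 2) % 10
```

Let's trace through this code step by step.

Initialize: cur = 1
Entering loop: for k in range(1, 7):

After execution: cur = 4
4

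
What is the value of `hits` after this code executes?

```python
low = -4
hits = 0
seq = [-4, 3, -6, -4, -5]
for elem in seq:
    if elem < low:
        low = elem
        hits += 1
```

Let's trace through this code step by step.

Initialize: low = -4
Initialize: hits = 0
Initialize: seq = [-4, 3, -6, -4, -5]
Entering loop: for elem in seq:

After execution: hits = 1
1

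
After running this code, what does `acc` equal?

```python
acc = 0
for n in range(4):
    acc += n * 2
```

Let's trace through this code step by step.

Initialize: acc = 0
Entering loop: for n in range(4):

After execution: acc = 12
12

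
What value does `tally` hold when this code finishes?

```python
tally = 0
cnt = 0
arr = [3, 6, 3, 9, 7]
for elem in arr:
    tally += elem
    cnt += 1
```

Let's trace through this code step by step.

Initialize: tally = 0
Initialize: cnt = 0
Initialize: arr = [3, 6, 3, 9, 7]
Entering loop: for elem in arr:

After execution: tally = 28
28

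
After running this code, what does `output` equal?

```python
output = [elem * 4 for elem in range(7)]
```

Let's trace through this code step by step.

Initialize: output = [elem * 4 for elem in range(7)]

After execution: output = [0, 4, 8, 12, 16, 20, 24]
[0, 4, 8, 12, 16, 20, 24]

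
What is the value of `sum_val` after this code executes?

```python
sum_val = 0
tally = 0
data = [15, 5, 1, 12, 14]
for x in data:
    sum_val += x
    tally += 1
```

Let's trace through this code step by step.

Initialize: sum_val = 0
Initialize: tally = 0
Initialize: data = [15, 5, 1, 12, 14]
Entering loop: for x in data:

After execution: sum_val = 47
47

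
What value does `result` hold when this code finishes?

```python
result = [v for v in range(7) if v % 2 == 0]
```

Let's trace through this code step by step.

Initialize: result = [v for v in range(7) if v % 2 == 0]

After execution: result = [0, 2, 4, 6]
[0, 2, 4, 6]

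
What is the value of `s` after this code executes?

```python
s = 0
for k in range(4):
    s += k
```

Let's trace through this code step by step.

Initialize: s = 0
Entering loop: for k in range(4):

After execution: s = 6
6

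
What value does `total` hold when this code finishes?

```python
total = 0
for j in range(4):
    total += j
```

Let's trace through this code step by step.

Initialize: total = 0
Entering loop: for j in range(4):

After execution: total = 6
6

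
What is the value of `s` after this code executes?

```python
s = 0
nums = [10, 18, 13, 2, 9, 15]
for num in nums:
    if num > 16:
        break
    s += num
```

Let's trace through this code step by step.

Initialize: s = 0
Initialize: nums = [10, 18, 13, 2, 9, 15]
Entering loop: for num in nums:

After execution: s = 10
10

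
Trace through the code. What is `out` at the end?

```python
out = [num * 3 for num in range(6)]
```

Let's trace through this code step by step.

Initialize: out = [num * 3 for num in range(6)]

After execution: out = [0, 3, 6, 9, 12, 15]
[0, 3, 6, 9, 12, 15]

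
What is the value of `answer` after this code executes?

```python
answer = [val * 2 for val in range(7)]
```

Let's trace through this code step by step.

Initialize: answer = [val * 2 for val in range(7)]

After execution: answer = [0, 2, 4, 6, 8, 10, 12]
[0, 2, 4, 6, 8, 10, 12]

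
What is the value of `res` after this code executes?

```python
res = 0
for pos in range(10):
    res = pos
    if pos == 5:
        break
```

Let's trace through this code step by step.

Initialize: res = 0
Entering loop: for pos in range(10):

After execution: res = 5
5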